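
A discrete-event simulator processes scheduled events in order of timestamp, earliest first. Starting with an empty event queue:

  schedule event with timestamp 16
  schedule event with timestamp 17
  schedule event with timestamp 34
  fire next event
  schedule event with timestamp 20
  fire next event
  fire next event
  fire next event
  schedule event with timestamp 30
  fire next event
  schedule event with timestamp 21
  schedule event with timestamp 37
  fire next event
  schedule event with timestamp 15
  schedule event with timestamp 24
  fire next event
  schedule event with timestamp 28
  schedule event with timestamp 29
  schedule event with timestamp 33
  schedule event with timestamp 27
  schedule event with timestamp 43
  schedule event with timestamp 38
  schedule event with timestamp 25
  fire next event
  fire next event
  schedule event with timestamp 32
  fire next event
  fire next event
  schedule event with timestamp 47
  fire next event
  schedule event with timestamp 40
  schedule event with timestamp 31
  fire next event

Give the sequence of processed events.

insert 16 → {16}
insert 17 → {16, 17}
insert 34 → {16, 17, 34}
fire next event → 16; now {17, 34}
insert 20 → {17, 20, 34}
fire next event → 17; now {20, 34}
fire next event → 20; now {34}
fire next event → 34; now {}
insert 30 → {30}
fire next event → 30; now {}
insert 21 → {21}
insert 37 → {21, 37}
fire next event → 21; now {37}
insert 15 → {15, 37}
insert 24 → {15, 24, 37}
fire next event → 15; now {24, 37}
insert 28 → {24, 28, 37}
insert 29 → {24, 28, 29, 37}
insert 33 → {24, 28, 29, 33, 37}
insert 27 → {24, 27, 28, 29, 33, 37}
insert 43 → {24, 27, 28, 29, 33, 37, 43}
insert 38 → {24, 27, 28, 29, 33, 37, 38, 43}
insert 25 → {24, 25, 27, 28, 29, 33, 37, 38, 43}
fire next event → 24; now {25, 27, 28, 29, 33, 37, 38, 43}
fire next event → 25; now {27, 28, 29, 33, 37, 38, 43}
insert 32 → {27, 28, 29, 32, 33, 37, 38, 43}
fire next event → 27; now {28, 29, 32, 33, 37, 38, 43}
fire next event → 28; now {29, 32, 33, 37, 38, 43}
insert 47 → {29, 32, 33, 37, 38, 43, 47}
fire next event → 29; now {32, 33, 37, 38, 43, 47}
insert 40 → {32, 33, 37, 38, 40, 43, 47}
insert 31 → {31, 32, 33, 37, 38, 40, 43, 47}
fire next event → 31; now {32, 33, 37, 38, 40, 43, 47}

16 → 17 → 20 → 34 → 30 → 21 → 15 → 24 → 25 → 27 → 28 → 29 → 31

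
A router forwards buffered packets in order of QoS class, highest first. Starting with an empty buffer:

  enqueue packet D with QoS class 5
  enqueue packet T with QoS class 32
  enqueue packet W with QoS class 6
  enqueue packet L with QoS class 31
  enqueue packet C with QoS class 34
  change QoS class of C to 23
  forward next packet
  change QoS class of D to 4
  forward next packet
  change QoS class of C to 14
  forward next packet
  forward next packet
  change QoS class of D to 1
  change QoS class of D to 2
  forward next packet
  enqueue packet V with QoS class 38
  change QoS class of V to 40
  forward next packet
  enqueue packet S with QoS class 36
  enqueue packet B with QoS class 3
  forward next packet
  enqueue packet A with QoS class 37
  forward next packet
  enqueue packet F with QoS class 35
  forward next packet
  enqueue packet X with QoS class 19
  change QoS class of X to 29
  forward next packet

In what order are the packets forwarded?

T, L, C, W, D, V, S, A, F, X

add D (QoS class 5) → {D:5}
add T (QoS class 32) → {T:32, D:5}
add W (QoS class 6) → {T:32, W:6, D:5}
add L (QoS class 31) → {T:32, L:31, W:6, D:5}
add C (QoS class 34) → {C:34, T:32, L:31, W:6, D:5}
update C to QoS class 23 → {T:32, L:31, C:23, W:6, D:5}
forward next packet → T; now {L:31, C:23, W:6, D:5}
update D to QoS class 4 → {L:31, C:23, W:6, D:4}
forward next packet → L; now {C:23, W:6, D:4}
update C to QoS class 14 → {C:14, W:6, D:4}
forward next packet → C; now {W:6, D:4}
forward next packet → W; now {D:4}
update D to QoS class 1 → {D:1}
update D to QoS class 2 → {D:2}
forward next packet → D; now {}
add V (QoS class 38) → {V:38}
update V to QoS class 40 → {V:40}
forward next packet → V; now {}
add S (QoS class 36) → {S:36}
add B (QoS class 3) → {S:36, B:3}
forward next packet → S; now {B:3}
add A (QoS class 37) → {A:37, B:3}
forward next packet → A; now {B:3}
add F (QoS class 35) → {F:35, B:3}
forward next packet → F; now {B:3}
add X (QoS class 19) → {X:19, B:3}
update X to QoS class 29 → {X:29, B:3}
forward next packet → X; now {B:3}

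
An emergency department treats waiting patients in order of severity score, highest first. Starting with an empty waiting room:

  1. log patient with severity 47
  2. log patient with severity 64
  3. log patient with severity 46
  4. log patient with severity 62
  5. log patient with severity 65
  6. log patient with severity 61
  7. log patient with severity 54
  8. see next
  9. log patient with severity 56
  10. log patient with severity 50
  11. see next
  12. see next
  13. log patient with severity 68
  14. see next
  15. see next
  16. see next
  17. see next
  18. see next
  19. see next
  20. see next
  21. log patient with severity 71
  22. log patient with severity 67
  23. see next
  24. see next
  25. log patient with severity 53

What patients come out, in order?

insert 47 → {47}
insert 64 → {64, 47}
insert 46 → {64, 47, 46}
insert 62 → {64, 62, 47, 46}
insert 65 → {65, 64, 62, 47, 46}
insert 61 → {65, 64, 62, 61, 47, 46}
insert 54 → {65, 64, 62, 61, 54, 47, 46}
see next → 65; now {64, 62, 61, 54, 47, 46}
insert 56 → {64, 62, 61, 56, 54, 47, 46}
insert 50 → {64, 62, 61, 56, 54, 50, 47, 46}
see next → 64; now {62, 61, 56, 54, 50, 47, 46}
see next → 62; now {61, 56, 54, 50, 47, 46}
insert 68 → {68, 61, 56, 54, 50, 47, 46}
see next → 68; now {61, 56, 54, 50, 47, 46}
see next → 61; now {56, 54, 50, 47, 46}
see next → 56; now {54, 50, 47, 46}
see next → 54; now {50, 47, 46}
see next → 50; now {47, 46}
see next → 47; now {46}
see next → 46; now {}
insert 71 → {71}
insert 67 → {71, 67}
see next → 71; now {67}
see next → 67; now {}
insert 53 → {53}

[65, 64, 62, 68, 61, 56, 54, 50, 47, 46, 71, 67]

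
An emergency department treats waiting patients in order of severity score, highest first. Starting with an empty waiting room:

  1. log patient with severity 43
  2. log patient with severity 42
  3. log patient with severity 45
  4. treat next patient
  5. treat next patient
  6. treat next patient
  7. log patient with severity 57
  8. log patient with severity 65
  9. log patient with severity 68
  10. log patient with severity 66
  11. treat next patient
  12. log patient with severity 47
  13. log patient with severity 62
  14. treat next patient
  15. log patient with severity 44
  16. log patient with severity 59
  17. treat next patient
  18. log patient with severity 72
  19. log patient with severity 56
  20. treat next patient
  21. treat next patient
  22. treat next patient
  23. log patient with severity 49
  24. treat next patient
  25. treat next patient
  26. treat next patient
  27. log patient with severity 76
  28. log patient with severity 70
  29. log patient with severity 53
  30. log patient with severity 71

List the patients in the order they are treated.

45, 43, 42, 68, 66, 65, 72, 62, 59, 57, 56, 49

insert 43 → {43}
insert 42 → {43, 42}
insert 45 → {45, 43, 42}
treat next patient → 45; now {43, 42}
treat next patient → 43; now {42}
treat next patient → 42; now {}
insert 57 → {57}
insert 65 → {65, 57}
insert 68 → {68, 65, 57}
insert 66 → {68, 66, 65, 57}
treat next patient → 68; now {66, 65, 57}
insert 47 → {66, 65, 57, 47}
insert 62 → {66, 65, 62, 57, 47}
treat next patient → 66; now {65, 62, 57, 47}
insert 44 → {65, 62, 57, 47, 44}
insert 59 → {65, 62, 59, 57, 47, 44}
treat next patient → 65; now {62, 59, 57, 47, 44}
insert 72 → {72, 62, 59, 57, 47, 44}
insert 56 → {72, 62, 59, 57, 56, 47, 44}
treat next patient → 72; now {62, 59, 57, 56, 47, 44}
treat next patient → 62; now {59, 57, 56, 47, 44}
treat next patient → 59; now {57, 56, 47, 44}
insert 49 → {57, 56, 49, 47, 44}
treat next patient → 57; now {56, 49, 47, 44}
treat next patient → 56; now {49, 47, 44}
treat next patient → 49; now {47, 44}
insert 76 → {76, 47, 44}
insert 70 → {76, 70, 47, 44}
insert 53 → {76, 70, 53, 47, 44}
insert 71 → {76, 71, 70, 53, 47, 44}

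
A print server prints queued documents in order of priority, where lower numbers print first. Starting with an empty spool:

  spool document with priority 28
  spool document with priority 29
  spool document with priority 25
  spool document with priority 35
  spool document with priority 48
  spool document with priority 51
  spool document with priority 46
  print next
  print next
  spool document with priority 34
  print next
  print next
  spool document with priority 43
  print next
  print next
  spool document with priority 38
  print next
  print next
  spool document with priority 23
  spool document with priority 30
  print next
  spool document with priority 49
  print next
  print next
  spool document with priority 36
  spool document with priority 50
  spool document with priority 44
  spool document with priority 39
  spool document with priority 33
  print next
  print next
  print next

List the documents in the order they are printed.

[25, 28, 29, 34, 35, 43, 38, 46, 23, 30, 48, 33, 36, 39]

insert 28 → {28}
insert 29 → {28, 29}
insert 25 → {25, 28, 29}
insert 35 → {25, 28, 29, 35}
insert 48 → {25, 28, 29, 35, 48}
insert 51 → {25, 28, 29, 35, 48, 51}
insert 46 → {25, 28, 29, 35, 46, 48, 51}
print next → 25; now {28, 29, 35, 46, 48, 51}
print next → 28; now {29, 35, 46, 48, 51}
insert 34 → {29, 34, 35, 46, 48, 51}
print next → 29; now {34, 35, 46, 48, 51}
print next → 34; now {35, 46, 48, 51}
insert 43 → {35, 43, 46, 48, 51}
print next → 35; now {43, 46, 48, 51}
print next → 43; now {46, 48, 51}
insert 38 → {38, 46, 48, 51}
print next → 38; now {46, 48, 51}
print next → 46; now {48, 51}
insert 23 → {23, 48, 51}
insert 30 → {23, 30, 48, 51}
print next → 23; now {30, 48, 51}
insert 49 → {30, 48, 49, 51}
print next → 30; now {48, 49, 51}
print next → 48; now {49, 51}
insert 36 → {36, 49, 51}
insert 50 → {36, 49, 50, 51}
insert 44 → {36, 44, 49, 50, 51}
insert 39 → {36, 39, 44, 49, 50, 51}
insert 33 → {33, 36, 39, 44, 49, 50, 51}
print next → 33; now {36, 39, 44, 49, 50, 51}
print next → 36; now {39, 44, 49, 50, 51}
print next → 39; now {44, 49, 50, 51}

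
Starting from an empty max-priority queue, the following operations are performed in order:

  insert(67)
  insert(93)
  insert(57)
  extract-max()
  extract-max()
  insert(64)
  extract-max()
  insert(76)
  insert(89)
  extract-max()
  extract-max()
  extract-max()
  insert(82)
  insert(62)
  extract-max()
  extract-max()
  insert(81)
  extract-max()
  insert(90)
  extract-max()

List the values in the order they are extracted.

[93, 67, 64, 89, 76, 57, 82, 62, 81, 90]

insert 67 → {67}
insert 93 → {93, 67}
insert 57 → {93, 67, 57}
extract-max → 93; now {67, 57}
extract-max → 67; now {57}
insert 64 → {64, 57}
extract-max → 64; now {57}
insert 76 → {76, 57}
insert 89 → {89, 76, 57}
extract-max → 89; now {76, 57}
extract-max → 76; now {57}
extract-max → 57; now {}
insert 82 → {82}
insert 62 → {82, 62}
extract-max → 82; now {62}
extract-max → 62; now {}
insert 81 → {81}
extract-max → 81; now {}
insert 90 → {90}
extract-max → 90; now {}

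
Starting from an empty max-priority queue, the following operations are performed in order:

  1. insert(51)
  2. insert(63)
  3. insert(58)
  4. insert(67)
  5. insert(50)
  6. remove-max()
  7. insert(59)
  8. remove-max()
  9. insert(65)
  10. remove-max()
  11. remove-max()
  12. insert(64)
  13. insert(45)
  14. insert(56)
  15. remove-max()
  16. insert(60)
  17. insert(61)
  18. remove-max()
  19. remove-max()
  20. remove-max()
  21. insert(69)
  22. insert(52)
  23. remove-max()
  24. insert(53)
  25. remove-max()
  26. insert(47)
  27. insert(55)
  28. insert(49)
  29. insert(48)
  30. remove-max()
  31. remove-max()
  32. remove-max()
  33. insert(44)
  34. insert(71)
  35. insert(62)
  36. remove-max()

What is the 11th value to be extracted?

insert 51 → {51}
insert 63 → {63, 51}
insert 58 → {63, 58, 51}
insert 67 → {67, 63, 58, 51}
insert 50 → {67, 63, 58, 51, 50}
remove-max → 67; now {63, 58, 51, 50}
insert 59 → {63, 59, 58, 51, 50}
remove-max → 63; now {59, 58, 51, 50}
insert 65 → {65, 59, 58, 51, 50}
remove-max → 65; now {59, 58, 51, 50}
remove-max → 59; now {58, 51, 50}
insert 64 → {64, 58, 51, 50}
insert 45 → {64, 58, 51, 50, 45}
insert 56 → {64, 58, 56, 51, 50, 45}
remove-max → 64; now {58, 56, 51, 50, 45}
insert 60 → {60, 58, 56, 51, 50, 45}
insert 61 → {61, 60, 58, 56, 51, 50, 45}
remove-max → 61; now {60, 58, 56, 51, 50, 45}
remove-max → 60; now {58, 56, 51, 50, 45}
remove-max → 58; now {56, 51, 50, 45}
insert 69 → {69, 56, 51, 50, 45}
insert 52 → {69, 56, 52, 51, 50, 45}
remove-max → 69; now {56, 52, 51, 50, 45}
insert 53 → {56, 53, 52, 51, 50, 45}
remove-max → 56; now {53, 52, 51, 50, 45}
insert 47 → {53, 52, 51, 50, 47, 45}
insert 55 → {55, 53, 52, 51, 50, 47, 45}
insert 49 → {55, 53, 52, 51, 50, 49, 47, 45}
insert 48 → {55, 53, 52, 51, 50, 49, 48, 47, 45}
remove-max → 55; now {53, 52, 51, 50, 49, 48, 47, 45}
remove-max → 53; now {52, 51, 50, 49, 48, 47, 45}
remove-max → 52; now {51, 50, 49, 48, 47, 45}
insert 44 → {51, 50, 49, 48, 47, 45, 44}
insert 71 → {71, 51, 50, 49, 48, 47, 45, 44}
insert 62 → {71, 62, 51, 50, 49, 48, 47, 45, 44}
remove-max → 71; now {62, 51, 50, 49, 48, 47, 45, 44}

55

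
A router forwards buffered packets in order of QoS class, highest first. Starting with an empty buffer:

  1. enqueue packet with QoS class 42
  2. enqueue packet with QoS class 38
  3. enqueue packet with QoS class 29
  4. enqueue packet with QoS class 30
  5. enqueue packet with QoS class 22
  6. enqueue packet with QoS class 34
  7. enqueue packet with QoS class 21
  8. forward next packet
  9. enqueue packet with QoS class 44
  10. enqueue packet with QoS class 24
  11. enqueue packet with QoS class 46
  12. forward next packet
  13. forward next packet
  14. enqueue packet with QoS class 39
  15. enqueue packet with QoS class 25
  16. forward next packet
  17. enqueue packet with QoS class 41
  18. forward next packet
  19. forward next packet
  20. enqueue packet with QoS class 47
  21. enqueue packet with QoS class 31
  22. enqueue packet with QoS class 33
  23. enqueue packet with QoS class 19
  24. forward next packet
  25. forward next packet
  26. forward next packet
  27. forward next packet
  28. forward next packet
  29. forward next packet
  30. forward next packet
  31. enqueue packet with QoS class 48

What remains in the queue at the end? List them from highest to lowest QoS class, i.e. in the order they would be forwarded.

[48, 24, 22, 21, 19]

insert 42 → {42}
insert 38 → {42, 38}
insert 29 → {42, 38, 29}
insert 30 → {42, 38, 30, 29}
insert 22 → {42, 38, 30, 29, 22}
insert 34 → {42, 38, 34, 30, 29, 22}
insert 21 → {42, 38, 34, 30, 29, 22, 21}
forward next packet → 42; now {38, 34, 30, 29, 22, 21}
insert 44 → {44, 38, 34, 30, 29, 22, 21}
insert 24 → {44, 38, 34, 30, 29, 24, 22, 21}
insert 46 → {46, 44, 38, 34, 30, 29, 24, 22, 21}
forward next packet → 46; now {44, 38, 34, 30, 29, 24, 22, 21}
forward next packet → 44; now {38, 34, 30, 29, 24, 22, 21}
insert 39 → {39, 38, 34, 30, 29, 24, 22, 21}
insert 25 → {39, 38, 34, 30, 29, 25, 24, 22, 21}
forward next packet → 39; now {38, 34, 30, 29, 25, 24, 22, 21}
insert 41 → {41, 38, 34, 30, 29, 25, 24, 22, 21}
forward next packet → 41; now {38, 34, 30, 29, 25, 24, 22, 21}
forward next packet → 38; now {34, 30, 29, 25, 24, 22, 21}
insert 47 → {47, 34, 30, 29, 25, 24, 22, 21}
insert 31 → {47, 34, 31, 30, 29, 25, 24, 22, 21}
insert 33 → {47, 34, 33, 31, 30, 29, 25, 24, 22, 21}
insert 19 → {47, 34, 33, 31, 30, 29, 25, 24, 22, 21, 19}
forward next packet → 47; now {34, 33, 31, 30, 29, 25, 24, 22, 21, 19}
forward next packet → 34; now {33, 31, 30, 29, 25, 24, 22, 21, 19}
forward next packet → 33; now {31, 30, 29, 25, 24, 22, 21, 19}
forward next packet → 31; now {30, 29, 25, 24, 22, 21, 19}
forward next packet → 30; now {29, 25, 24, 22, 21, 19}
forward next packet → 29; now {25, 24, 22, 21, 19}
forward next packet → 25; now {24, 22, 21, 19}
insert 48 → {48, 24, 22, 21, 19}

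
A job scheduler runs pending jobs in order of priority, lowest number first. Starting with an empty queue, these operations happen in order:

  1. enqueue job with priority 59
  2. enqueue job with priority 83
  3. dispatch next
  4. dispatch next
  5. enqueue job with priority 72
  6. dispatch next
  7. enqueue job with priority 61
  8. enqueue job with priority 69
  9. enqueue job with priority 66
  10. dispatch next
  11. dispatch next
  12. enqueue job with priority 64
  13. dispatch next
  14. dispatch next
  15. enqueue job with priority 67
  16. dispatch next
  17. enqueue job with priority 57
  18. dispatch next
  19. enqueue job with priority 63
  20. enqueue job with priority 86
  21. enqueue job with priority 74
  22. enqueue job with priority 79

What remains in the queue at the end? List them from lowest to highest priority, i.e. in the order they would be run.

63 → 74 → 79 → 86

insert 59 → {59}
insert 83 → {59, 83}
dispatch next → 59; now {83}
dispatch next → 83; now {}
insert 72 → {72}
dispatch next → 72; now {}
insert 61 → {61}
insert 69 → {61, 69}
insert 66 → {61, 66, 69}
dispatch next → 61; now {66, 69}
dispatch next → 66; now {69}
insert 64 → {64, 69}
dispatch next → 64; now {69}
dispatch next → 69; now {}
insert 67 → {67}
dispatch next → 67; now {}
insert 57 → {57}
dispatch next → 57; now {}
insert 63 → {63}
insert 86 → {63, 86}
insert 74 → {63, 74, 86}
insert 79 → {63, 74, 79, 86}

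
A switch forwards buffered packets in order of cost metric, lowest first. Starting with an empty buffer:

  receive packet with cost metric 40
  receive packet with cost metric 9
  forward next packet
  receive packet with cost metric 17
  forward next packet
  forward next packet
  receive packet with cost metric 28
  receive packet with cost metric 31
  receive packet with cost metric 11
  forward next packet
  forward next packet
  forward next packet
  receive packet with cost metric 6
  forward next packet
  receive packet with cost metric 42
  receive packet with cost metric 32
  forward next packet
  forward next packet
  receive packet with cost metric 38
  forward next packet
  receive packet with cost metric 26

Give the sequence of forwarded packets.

insert 40 → {40}
insert 9 → {9, 40}
forward next packet → 9; now {40}
insert 17 → {17, 40}
forward next packet → 17; now {40}
forward next packet → 40; now {}
insert 28 → {28}
insert 31 → {28, 31}
insert 11 → {11, 28, 31}
forward next packet → 11; now {28, 31}
forward next packet → 28; now {31}
forward next packet → 31; now {}
insert 6 → {6}
forward next packet → 6; now {}
insert 42 → {42}
insert 32 → {32, 42}
forward next packet → 32; now {42}
forward next packet → 42; now {}
insert 38 → {38}
forward next packet → 38; now {}
insert 26 → {26}

9, 17, 40, 11, 28, 31, 6, 32, 42, 38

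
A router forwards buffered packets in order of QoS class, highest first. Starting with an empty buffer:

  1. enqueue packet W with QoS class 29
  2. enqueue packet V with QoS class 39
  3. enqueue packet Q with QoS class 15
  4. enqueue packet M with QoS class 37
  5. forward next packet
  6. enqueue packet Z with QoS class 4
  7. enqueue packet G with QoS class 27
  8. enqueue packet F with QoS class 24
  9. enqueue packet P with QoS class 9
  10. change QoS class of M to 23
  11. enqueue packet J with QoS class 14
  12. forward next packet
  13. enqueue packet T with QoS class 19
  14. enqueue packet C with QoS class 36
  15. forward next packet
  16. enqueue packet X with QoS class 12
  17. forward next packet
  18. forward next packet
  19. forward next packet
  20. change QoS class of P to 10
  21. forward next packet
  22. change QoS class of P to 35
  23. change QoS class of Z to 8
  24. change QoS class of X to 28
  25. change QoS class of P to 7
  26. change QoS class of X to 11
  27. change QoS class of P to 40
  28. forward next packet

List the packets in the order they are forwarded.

add W (QoS class 29) → {W:29}
add V (QoS class 39) → {V:39, W:29}
add Q (QoS class 15) → {V:39, W:29, Q:15}
add M (QoS class 37) → {V:39, M:37, W:29, Q:15}
forward next packet → V; now {M:37, W:29, Q:15}
add Z (QoS class 4) → {M:37, W:29, Q:15, Z:4}
add G (QoS class 27) → {M:37, W:29, G:27, Q:15, Z:4}
add F (QoS class 24) → {M:37, W:29, G:27, F:24, Q:15, Z:4}
add P (QoS class 9) → {M:37, W:29, G:27, F:24, Q:15, P:9, Z:4}
update M to QoS class 23 → {W:29, G:27, F:24, M:23, Q:15, P:9, Z:4}
add J (QoS class 14) → {W:29, G:27, F:24, M:23, Q:15, J:14, P:9, Z:4}
forward next packet → W; now {G:27, F:24, M:23, Q:15, J:14, P:9, Z:4}
add T (QoS class 19) → {G:27, F:24, M:23, T:19, Q:15, J:14, P:9, Z:4}
add C (QoS class 36) → {C:36, G:27, F:24, M:23, T:19, Q:15, J:14, P:9, Z:4}
forward next packet → C; now {G:27, F:24, M:23, T:19, Q:15, J:14, P:9, Z:4}
add X (QoS class 12) → {G:27, F:24, M:23, T:19, Q:15, J:14, X:12, P:9, Z:4}
forward next packet → G; now {F:24, M:23, T:19, Q:15, J:14, X:12, P:9, Z:4}
forward next packet → F; now {M:23, T:19, Q:15, J:14, X:12, P:9, Z:4}
forward next packet → M; now {T:19, Q:15, J:14, X:12, P:9, Z:4}
update P to QoS class 10 → {T:19, Q:15, J:14, X:12, P:10, Z:4}
forward next packet → T; now {Q:15, J:14, X:12, P:10, Z:4}
update P to QoS class 35 → {P:35, Q:15, J:14, X:12, Z:4}
update Z to QoS class 8 → {P:35, Q:15, J:14, X:12, Z:8}
update X to QoS class 28 → {P:35, X:28, Q:15, J:14, Z:8}
update P to QoS class 7 → {X:28, Q:15, J:14, Z:8, P:7}
update X to QoS class 11 → {Q:15, J:14, X:11, Z:8, P:7}
update P to QoS class 40 → {P:40, Q:15, J:14, X:11, Z:8}
forward next packet → P; now {Q:15, J:14, X:11, Z:8}

[V, W, C, G, F, M, T, P]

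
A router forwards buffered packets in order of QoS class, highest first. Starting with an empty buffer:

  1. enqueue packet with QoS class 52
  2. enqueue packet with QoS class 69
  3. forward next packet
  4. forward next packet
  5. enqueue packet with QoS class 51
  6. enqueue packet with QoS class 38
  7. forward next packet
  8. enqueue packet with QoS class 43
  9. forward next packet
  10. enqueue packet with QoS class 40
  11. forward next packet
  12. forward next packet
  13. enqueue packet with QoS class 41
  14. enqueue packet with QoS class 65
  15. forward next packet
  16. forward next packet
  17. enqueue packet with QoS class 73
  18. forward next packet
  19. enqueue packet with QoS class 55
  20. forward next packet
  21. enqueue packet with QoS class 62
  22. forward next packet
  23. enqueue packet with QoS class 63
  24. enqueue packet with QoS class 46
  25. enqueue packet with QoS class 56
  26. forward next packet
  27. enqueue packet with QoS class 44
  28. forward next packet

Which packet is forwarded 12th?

63

insert 52 → {52}
insert 69 → {69, 52}
forward next packet → 69; now {52}
forward next packet → 52; now {}
insert 51 → {51}
insert 38 → {51, 38}
forward next packet → 51; now {38}
insert 43 → {43, 38}
forward next packet → 43; now {38}
insert 40 → {40, 38}
forward next packet → 40; now {38}
forward next packet → 38; now {}
insert 41 → {41}
insert 65 → {65, 41}
forward next packet → 65; now {41}
forward next packet → 41; now {}
insert 73 → {73}
forward next packet → 73; now {}
insert 55 → {55}
forward next packet → 55; now {}
insert 62 → {62}
forward next packet → 62; now {}
insert 63 → {63}
insert 46 → {63, 46}
insert 56 → {63, 56, 46}
forward next packet → 63; now {56, 46}
insert 44 → {56, 46, 44}
forward next packet → 56; now {46, 44}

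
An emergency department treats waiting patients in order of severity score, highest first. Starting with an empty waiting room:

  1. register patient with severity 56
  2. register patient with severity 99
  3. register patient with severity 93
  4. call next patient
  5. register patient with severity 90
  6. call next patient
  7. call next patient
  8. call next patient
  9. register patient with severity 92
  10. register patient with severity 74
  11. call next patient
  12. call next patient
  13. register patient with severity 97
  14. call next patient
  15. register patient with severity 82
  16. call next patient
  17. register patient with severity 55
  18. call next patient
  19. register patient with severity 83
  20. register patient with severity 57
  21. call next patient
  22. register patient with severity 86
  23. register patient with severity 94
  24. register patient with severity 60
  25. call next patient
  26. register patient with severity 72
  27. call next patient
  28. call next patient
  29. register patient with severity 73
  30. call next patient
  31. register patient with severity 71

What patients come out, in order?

insert 56 → {56}
insert 99 → {99, 56}
insert 93 → {99, 93, 56}
call next patient → 99; now {93, 56}
insert 90 → {93, 90, 56}
call next patient → 93; now {90, 56}
call next patient → 90; now {56}
call next patient → 56; now {}
insert 92 → {92}
insert 74 → {92, 74}
call next patient → 92; now {74}
call next patient → 74; now {}
insert 97 → {97}
call next patient → 97; now {}
insert 82 → {82}
call next patient → 82; now {}
insert 55 → {55}
call next patient → 55; now {}
insert 83 → {83}
insert 57 → {83, 57}
call next patient → 83; now {57}
insert 86 → {86, 57}
insert 94 → {94, 86, 57}
insert 60 → {94, 86, 60, 57}
call next patient → 94; now {86, 60, 57}
insert 72 → {86, 72, 60, 57}
call next patient → 86; now {72, 60, 57}
call next patient → 72; now {60, 57}
insert 73 → {73, 60, 57}
call next patient → 73; now {60, 57}
insert 71 → {71, 60, 57}

[99, 93, 90, 56, 92, 74, 97, 82, 55, 83, 94, 86, 72, 73]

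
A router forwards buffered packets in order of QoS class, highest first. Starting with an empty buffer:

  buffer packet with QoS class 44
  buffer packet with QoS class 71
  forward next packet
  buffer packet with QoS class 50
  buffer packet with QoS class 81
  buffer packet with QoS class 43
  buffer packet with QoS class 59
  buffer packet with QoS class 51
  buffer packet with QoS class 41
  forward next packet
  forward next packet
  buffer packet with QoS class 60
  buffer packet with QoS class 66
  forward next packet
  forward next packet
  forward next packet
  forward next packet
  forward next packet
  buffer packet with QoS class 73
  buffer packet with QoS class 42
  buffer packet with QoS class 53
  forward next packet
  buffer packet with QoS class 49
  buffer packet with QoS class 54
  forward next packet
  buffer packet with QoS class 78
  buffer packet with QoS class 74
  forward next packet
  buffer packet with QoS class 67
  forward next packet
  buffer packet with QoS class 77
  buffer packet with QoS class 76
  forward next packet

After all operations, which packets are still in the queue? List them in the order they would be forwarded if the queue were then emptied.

insert 44 → {44}
insert 71 → {71, 44}
forward next packet → 71; now {44}
insert 50 → {50, 44}
insert 81 → {81, 50, 44}
insert 43 → {81, 50, 44, 43}
insert 59 → {81, 59, 50, 44, 43}
insert 51 → {81, 59, 51, 50, 44, 43}
insert 41 → {81, 59, 51, 50, 44, 43, 41}
forward next packet → 81; now {59, 51, 50, 44, 43, 41}
forward next packet → 59; now {51, 50, 44, 43, 41}
insert 60 → {60, 51, 50, 44, 43, 41}
insert 66 → {66, 60, 51, 50, 44, 43, 41}
forward next packet → 66; now {60, 51, 50, 44, 43, 41}
forward next packet → 60; now {51, 50, 44, 43, 41}
forward next packet → 51; now {50, 44, 43, 41}
forward next packet → 50; now {44, 43, 41}
forward next packet → 44; now {43, 41}
insert 73 → {73, 43, 41}
insert 42 → {73, 43, 42, 41}
insert 53 → {73, 53, 43, 42, 41}
forward next packet → 73; now {53, 43, 42, 41}
insert 49 → {53, 49, 43, 42, 41}
insert 54 → {54, 53, 49, 43, 42, 41}
forward next packet → 54; now {53, 49, 43, 42, 41}
insert 78 → {78, 53, 49, 43, 42, 41}
insert 74 → {78, 74, 53, 49, 43, 42, 41}
forward next packet → 78; now {74, 53, 49, 43, 42, 41}
insert 67 → {74, 67, 53, 49, 43, 42, 41}
forward next packet → 74; now {67, 53, 49, 43, 42, 41}
insert 77 → {77, 67, 53, 49, 43, 42, 41}
insert 76 → {77, 76, 67, 53, 49, 43, 42, 41}
forward next packet → 77; now {76, 67, 53, 49, 43, 42, 41}

76 → 67 → 53 → 49 → 43 → 42 → 41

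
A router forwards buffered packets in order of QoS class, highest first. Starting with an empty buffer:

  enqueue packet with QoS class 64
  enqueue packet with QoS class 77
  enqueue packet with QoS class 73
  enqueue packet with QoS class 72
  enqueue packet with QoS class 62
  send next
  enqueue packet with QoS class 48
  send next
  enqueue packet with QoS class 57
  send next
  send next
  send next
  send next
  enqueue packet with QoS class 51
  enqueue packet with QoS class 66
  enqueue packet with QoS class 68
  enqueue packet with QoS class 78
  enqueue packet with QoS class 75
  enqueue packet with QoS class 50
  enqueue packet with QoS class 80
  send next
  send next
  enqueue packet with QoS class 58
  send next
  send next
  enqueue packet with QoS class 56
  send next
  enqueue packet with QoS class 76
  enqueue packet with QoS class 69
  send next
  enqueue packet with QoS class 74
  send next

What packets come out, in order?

insert 64 → {64}
insert 77 → {77, 64}
insert 73 → {77, 73, 64}
insert 72 → {77, 73, 72, 64}
insert 62 → {77, 73, 72, 64, 62}
send next → 77; now {73, 72, 64, 62}
insert 48 → {73, 72, 64, 62, 48}
send next → 73; now {72, 64, 62, 48}
insert 57 → {72, 64, 62, 57, 48}
send next → 72; now {64, 62, 57, 48}
send next → 64; now {62, 57, 48}
send next → 62; now {57, 48}
send next → 57; now {48}
insert 51 → {51, 48}
insert 66 → {66, 51, 48}
insert 68 → {68, 66, 51, 48}
insert 78 → {78, 68, 66, 51, 48}
insert 75 → {78, 75, 68, 66, 51, 48}
insert 50 → {78, 75, 68, 66, 51, 50, 48}
insert 80 → {80, 78, 75, 68, 66, 51, 50, 48}
send next → 80; now {78, 75, 68, 66, 51, 50, 48}
send next → 78; now {75, 68, 66, 51, 50, 48}
insert 58 → {75, 68, 66, 58, 51, 50, 48}
send next → 75; now {68, 66, 58, 51, 50, 48}
send next → 68; now {66, 58, 51, 50, 48}
insert 56 → {66, 58, 56, 51, 50, 48}
send next → 66; now {58, 56, 51, 50, 48}
insert 76 → {76, 58, 56, 51, 50, 48}
insert 69 → {76, 69, 58, 56, 51, 50, 48}
send next → 76; now {69, 58, 56, 51, 50, 48}
insert 74 → {74, 69, 58, 56, 51, 50, 48}
send next → 74; now {69, 58, 56, 51, 50, 48}

77 → 73 → 72 → 64 → 62 → 57 → 80 → 78 → 75 → 68 → 66 → 76 → 74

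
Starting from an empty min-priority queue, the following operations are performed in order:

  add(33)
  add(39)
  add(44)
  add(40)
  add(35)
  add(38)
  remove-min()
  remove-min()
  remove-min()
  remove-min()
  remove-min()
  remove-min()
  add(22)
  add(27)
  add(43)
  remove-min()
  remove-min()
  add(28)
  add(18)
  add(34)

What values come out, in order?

insert 33 → {33}
insert 39 → {33, 39}
insert 44 → {33, 39, 44}
insert 40 → {33, 39, 40, 44}
insert 35 → {33, 35, 39, 40, 44}
insert 38 → {33, 35, 38, 39, 40, 44}
remove-min → 33; now {35, 38, 39, 40, 44}
remove-min → 35; now {38, 39, 40, 44}
remove-min → 38; now {39, 40, 44}
remove-min → 39; now {40, 44}
remove-min → 40; now {44}
remove-min → 44; now {}
insert 22 → {22}
insert 27 → {22, 27}
insert 43 → {22, 27, 43}
remove-min → 22; now {27, 43}
remove-min → 27; now {43}
insert 28 → {28, 43}
insert 18 → {18, 28, 43}
insert 34 → {18, 28, 34, 43}

33 → 35 → 38 → 39 → 40 → 44 → 22 → 27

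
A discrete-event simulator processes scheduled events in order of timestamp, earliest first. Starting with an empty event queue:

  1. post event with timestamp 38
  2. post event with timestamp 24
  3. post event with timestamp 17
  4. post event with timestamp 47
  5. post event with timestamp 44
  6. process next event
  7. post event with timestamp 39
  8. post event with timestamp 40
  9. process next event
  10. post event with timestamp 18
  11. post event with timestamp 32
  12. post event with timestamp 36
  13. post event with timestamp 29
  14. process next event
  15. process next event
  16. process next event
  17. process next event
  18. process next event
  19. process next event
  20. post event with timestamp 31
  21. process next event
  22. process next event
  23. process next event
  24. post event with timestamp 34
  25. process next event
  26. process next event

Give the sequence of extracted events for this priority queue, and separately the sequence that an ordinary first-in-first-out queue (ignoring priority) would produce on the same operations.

priority queue: 17 → 24 → 18 → 29 → 32 → 36 → 38 → 39 → 31 → 40 → 44 → 34 → 47; FIFO queue: 38, 24, 17, 47, 44, 39, 40, 18, 32, 36, 29, 31, 34

insert 38 → {38}
insert 24 → {24, 38}
insert 17 → {17, 24, 38}
insert 47 → {17, 24, 38, 47}
insert 44 → {17, 24, 38, 44, 47}
process next event → 17; now {24, 38, 44, 47}
insert 39 → {24, 38, 39, 44, 47}
insert 40 → {24, 38, 39, 40, 44, 47}
process next event → 24; now {38, 39, 40, 44, 47}
insert 18 → {18, 38, 39, 40, 44, 47}
insert 32 → {18, 32, 38, 39, 40, 44, 47}
insert 36 → {18, 32, 36, 38, 39, 40, 44, 47}
insert 29 → {18, 29, 32, 36, 38, 39, 40, 44, 47}
process next event → 18; now {29, 32, 36, 38, 39, 40, 44, 47}
process next event → 29; now {32, 36, 38, 39, 40, 44, 47}
process next event → 32; now {36, 38, 39, 40, 44, 47}
process next event → 36; now {38, 39, 40, 44, 47}
process next event → 38; now {39, 40, 44, 47}
process next event → 39; now {40, 44, 47}
insert 31 → {31, 40, 44, 47}
process next event → 31; now {40, 44, 47}
process next event → 40; now {44, 47}
process next event → 44; now {47}
insert 34 → {34, 47}
process next event → 34; now {47}
process next event → 47; now {}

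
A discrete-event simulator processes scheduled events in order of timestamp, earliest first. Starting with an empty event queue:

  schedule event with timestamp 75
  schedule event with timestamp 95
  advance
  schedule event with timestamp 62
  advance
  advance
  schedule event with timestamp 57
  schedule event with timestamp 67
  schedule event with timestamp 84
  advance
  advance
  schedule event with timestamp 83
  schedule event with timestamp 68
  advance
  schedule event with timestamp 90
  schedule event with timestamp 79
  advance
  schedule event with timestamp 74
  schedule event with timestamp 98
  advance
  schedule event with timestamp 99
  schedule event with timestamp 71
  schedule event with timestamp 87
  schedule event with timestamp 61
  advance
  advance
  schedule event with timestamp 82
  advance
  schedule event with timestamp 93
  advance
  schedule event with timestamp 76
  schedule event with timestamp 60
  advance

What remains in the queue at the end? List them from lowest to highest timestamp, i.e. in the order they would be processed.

[76, 84, 87, 90, 93, 98, 99]

insert 75 → {75}
insert 95 → {75, 95}
advance → 75; now {95}
insert 62 → {62, 95}
advance → 62; now {95}
advance → 95; now {}
insert 57 → {57}
insert 67 → {57, 67}
insert 84 → {57, 67, 84}
advance → 57; now {67, 84}
advance → 67; now {84}
insert 83 → {83, 84}
insert 68 → {68, 83, 84}
advance → 68; now {83, 84}
insert 90 → {83, 84, 90}
insert 79 → {79, 83, 84, 90}
advance → 79; now {83, 84, 90}
insert 74 → {74, 83, 84, 90}
insert 98 → {74, 83, 84, 90, 98}
advance → 74; now {83, 84, 90, 98}
insert 99 → {83, 84, 90, 98, 99}
insert 71 → {71, 83, 84, 90, 98, 99}
insert 87 → {71, 83, 84, 87, 90, 98, 99}
insert 61 → {61, 71, 83, 84, 87, 90, 98, 99}
advance → 61; now {71, 83, 84, 87, 90, 98, 99}
advance → 71; now {83, 84, 87, 90, 98, 99}
insert 82 → {82, 83, 84, 87, 90, 98, 99}
advance → 82; now {83, 84, 87, 90, 98, 99}
insert 93 → {83, 84, 87, 90, 93, 98, 99}
advance → 83; now {84, 87, 90, 93, 98, 99}
insert 76 → {76, 84, 87, 90, 93, 98, 99}
insert 60 → {60, 76, 84, 87, 90, 93, 98, 99}
advance → 60; now {76, 84, 87, 90, 93, 98, 99}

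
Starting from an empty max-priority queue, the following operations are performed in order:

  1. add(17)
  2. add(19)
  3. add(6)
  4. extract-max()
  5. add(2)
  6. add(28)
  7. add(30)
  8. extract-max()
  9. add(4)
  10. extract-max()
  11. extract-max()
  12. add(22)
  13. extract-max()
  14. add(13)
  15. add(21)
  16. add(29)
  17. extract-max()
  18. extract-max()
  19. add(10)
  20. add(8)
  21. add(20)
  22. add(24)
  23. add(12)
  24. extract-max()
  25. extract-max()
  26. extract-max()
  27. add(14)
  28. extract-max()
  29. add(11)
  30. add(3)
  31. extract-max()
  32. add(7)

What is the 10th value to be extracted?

insert 17 → {17}
insert 19 → {19, 17}
insert 6 → {19, 17, 6}
extract-max → 19; now {17, 6}
insert 2 → {17, 6, 2}
insert 28 → {28, 17, 6, 2}
insert 30 → {30, 28, 17, 6, 2}
extract-max → 30; now {28, 17, 6, 2}
insert 4 → {28, 17, 6, 4, 2}
extract-max → 28; now {17, 6, 4, 2}
extract-max → 17; now {6, 4, 2}
insert 22 → {22, 6, 4, 2}
extract-max → 22; now {6, 4, 2}
insert 13 → {13, 6, 4, 2}
insert 21 → {21, 13, 6, 4, 2}
insert 29 → {29, 21, 13, 6, 4, 2}
extract-max → 29; now {21, 13, 6, 4, 2}
extract-max → 21; now {13, 6, 4, 2}
insert 10 → {13, 10, 6, 4, 2}
insert 8 → {13, 10, 8, 6, 4, 2}
insert 20 → {20, 13, 10, 8, 6, 4, 2}
insert 24 → {24, 20, 13, 10, 8, 6, 4, 2}
insert 12 → {24, 20, 13, 12, 10, 8, 6, 4, 2}
extract-max → 24; now {20, 13, 12, 10, 8, 6, 4, 2}
extract-max → 20; now {13, 12, 10, 8, 6, 4, 2}
extract-max → 13; now {12, 10, 8, 6, 4, 2}
insert 14 → {14, 12, 10, 8, 6, 4, 2}
extract-max → 14; now {12, 10, 8, 6, 4, 2}
insert 11 → {12, 11, 10, 8, 6, 4, 2}
insert 3 → {12, 11, 10, 8, 6, 4, 3, 2}
extract-max → 12; now {11, 10, 8, 6, 4, 3, 2}
insert 7 → {11, 10, 8, 7, 6, 4, 3, 2}

13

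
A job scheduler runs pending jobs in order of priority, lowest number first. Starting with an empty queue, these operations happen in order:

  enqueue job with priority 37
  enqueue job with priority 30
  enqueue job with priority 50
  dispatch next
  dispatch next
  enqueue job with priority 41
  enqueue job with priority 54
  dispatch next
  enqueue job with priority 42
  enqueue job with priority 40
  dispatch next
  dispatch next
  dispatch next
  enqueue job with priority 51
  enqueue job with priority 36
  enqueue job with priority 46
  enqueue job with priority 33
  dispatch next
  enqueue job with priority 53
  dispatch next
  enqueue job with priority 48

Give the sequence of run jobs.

[30, 37, 41, 40, 42, 50, 33, 36]

insert 37 → {37}
insert 30 → {30, 37}
insert 50 → {30, 37, 50}
dispatch next → 30; now {37, 50}
dispatch next → 37; now {50}
insert 41 → {41, 50}
insert 54 → {41, 50, 54}
dispatch next → 41; now {50, 54}
insert 42 → {42, 50, 54}
insert 40 → {40, 42, 50, 54}
dispatch next → 40; now {42, 50, 54}
dispatch next → 42; now {50, 54}
dispatch next → 50; now {54}
insert 51 → {51, 54}
insert 36 → {36, 51, 54}
insert 46 → {36, 46, 51, 54}
insert 33 → {33, 36, 46, 51, 54}
dispatch next → 33; now {36, 46, 51, 54}
insert 53 → {36, 46, 51, 53, 54}
dispatch next → 36; now {46, 51, 53, 54}
insert 48 → {46, 48, 51, 53, 54}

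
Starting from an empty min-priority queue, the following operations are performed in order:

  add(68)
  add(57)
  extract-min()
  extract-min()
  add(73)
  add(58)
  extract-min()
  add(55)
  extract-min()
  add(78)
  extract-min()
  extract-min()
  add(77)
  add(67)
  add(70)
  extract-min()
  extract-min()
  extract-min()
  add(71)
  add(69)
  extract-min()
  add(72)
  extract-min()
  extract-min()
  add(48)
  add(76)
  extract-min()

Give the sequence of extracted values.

insert 68 → {68}
insert 57 → {57, 68}
extract-min → 57; now {68}
extract-min → 68; now {}
insert 73 → {73}
insert 58 → {58, 73}
extract-min → 58; now {73}
insert 55 → {55, 73}
extract-min → 55; now {73}
insert 78 → {73, 78}
extract-min → 73; now {78}
extract-min → 78; now {}
insert 77 → {77}
insert 67 → {67, 77}
insert 70 → {67, 70, 77}
extract-min → 67; now {70, 77}
extract-min → 70; now {77}
extract-min → 77; now {}
insert 71 → {71}
insert 69 → {69, 71}
extract-min → 69; now {71}
insert 72 → {71, 72}
extract-min → 71; now {72}
extract-min → 72; now {}
insert 48 → {48}
insert 76 → {48, 76}
extract-min → 48; now {76}

57 → 68 → 58 → 55 → 73 → 78 → 67 → 70 → 77 → 69 → 71 → 72 → 48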